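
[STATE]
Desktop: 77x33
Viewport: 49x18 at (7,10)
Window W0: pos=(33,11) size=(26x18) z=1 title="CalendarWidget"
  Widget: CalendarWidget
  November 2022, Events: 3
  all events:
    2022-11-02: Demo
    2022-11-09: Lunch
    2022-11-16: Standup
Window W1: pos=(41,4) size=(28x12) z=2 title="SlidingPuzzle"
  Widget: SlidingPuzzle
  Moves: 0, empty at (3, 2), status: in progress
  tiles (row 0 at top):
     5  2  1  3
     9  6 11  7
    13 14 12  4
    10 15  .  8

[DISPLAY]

                                  ┃│  9 │  6 │ 11
                          ┏━━━━━━━┃├────┼────┼───
                          ┃ Calend┃│ 13 │ 14 │ 12
                          ┠───────┃├────┼────┼───
                          ┃     No┃│ 10 │ 15 │   
                          ┃Mo Tu W┗━━━━━━━━━━━━━━
                          ┃    1  2*  3  4  5  6 
                          ┃ 7  8  9* 10 11 12 13 
                          ┃14 15 16* 17 18 19 20 
                          ┃21 22 23 24 25 26 27  
                          ┃28 29 30              
                          ┃                      
                          ┃                      
                          ┃                      
                          ┃                      
                          ┃                      
                          ┃                      
                          ┃                      


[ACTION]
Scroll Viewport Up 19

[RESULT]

                                                 
                                                 
                                                 
                                                 
                                  ┏━━━━━━━━━━━━━━
                                  ┃ SlidingPuzzle
                                  ┠──────────────
                                  ┃┌────┬────┬───
                                  ┃│  5 │  2 │  1
                                  ┃├────┼────┼───
                                  ┃│  9 │  6 │ 11
                          ┏━━━━━━━┃├────┼────┼───
                          ┃ Calend┃│ 13 │ 14 │ 12
                          ┠───────┃├────┼────┼───
                          ┃     No┃│ 10 │ 15 │   
                          ┃Mo Tu W┗━━━━━━━━━━━━━━
                          ┃    1  2*  3  4  5  6 
                          ┃ 7  8  9* 10 11 12 13 


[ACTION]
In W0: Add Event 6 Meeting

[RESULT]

                                                 
                                                 
                                                 
                                                 
                                  ┏━━━━━━━━━━━━━━
                                  ┃ SlidingPuzzle
                                  ┠──────────────
                                  ┃┌────┬────┬───
                                  ┃│  5 │  2 │  1
                                  ┃├────┼────┼───
                                  ┃│  9 │  6 │ 11
                          ┏━━━━━━━┃├────┼────┼───
                          ┃ Calend┃│ 13 │ 14 │ 12
                          ┠───────┃├────┼────┼───
                          ┃     No┃│ 10 │ 15 │   
                          ┃Mo Tu W┗━━━━━━━━━━━━━━
                          ┃    1  2*  3  4  5  6*
                          ┃ 7  8  9* 10 11 12 13 


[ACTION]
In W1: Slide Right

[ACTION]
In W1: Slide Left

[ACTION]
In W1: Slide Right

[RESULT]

                                                 
                                                 
                                                 
                                                 
                                  ┏━━━━━━━━━━━━━━
                                  ┃ SlidingPuzzle
                                  ┠──────────────
                                  ┃┌────┬────┬───
                                  ┃│  5 │  2 │  1
                                  ┃├────┼────┼───
                                  ┃│  9 │  6 │ 11
                          ┏━━━━━━━┃├────┼────┼───
                          ┃ Calend┃│ 13 │ 14 │ 12
                          ┠───────┃├────┼────┼───
                          ┃     No┃│ 10 │    │ 15
                          ┃Mo Tu W┗━━━━━━━━━━━━━━
                          ┃    1  2*  3  4  5  6*
                          ┃ 7  8  9* 10 11 12 13 


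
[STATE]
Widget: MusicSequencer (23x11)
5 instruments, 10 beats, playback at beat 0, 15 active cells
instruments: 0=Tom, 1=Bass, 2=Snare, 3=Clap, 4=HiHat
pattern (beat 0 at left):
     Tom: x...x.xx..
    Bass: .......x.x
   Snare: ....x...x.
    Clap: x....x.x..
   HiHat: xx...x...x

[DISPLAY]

      ▼123456789       
   Tom█···█·██··       
  Bass·······█·█       
 Snare····█···█·       
  Clap█····█·█··       
 HiHat██···█···█       
                       
                       
                       
                       
                       


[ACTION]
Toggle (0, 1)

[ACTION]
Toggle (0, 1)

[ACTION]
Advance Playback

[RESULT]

      0▼23456789       
   Tom█···█·██··       
  Bass·······█·█       
 Snare····█···█·       
  Clap█····█·█··       
 HiHat██···█···█       
                       
                       
                       
                       
                       


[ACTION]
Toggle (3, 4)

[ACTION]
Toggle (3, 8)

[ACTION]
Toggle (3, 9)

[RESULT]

      0▼23456789       
   Tom█···█·██··       
  Bass·······█·█       
 Snare····█···█·       
  Clap█···██·███       
 HiHat██···█···█       
                       
                       
                       
                       
                       


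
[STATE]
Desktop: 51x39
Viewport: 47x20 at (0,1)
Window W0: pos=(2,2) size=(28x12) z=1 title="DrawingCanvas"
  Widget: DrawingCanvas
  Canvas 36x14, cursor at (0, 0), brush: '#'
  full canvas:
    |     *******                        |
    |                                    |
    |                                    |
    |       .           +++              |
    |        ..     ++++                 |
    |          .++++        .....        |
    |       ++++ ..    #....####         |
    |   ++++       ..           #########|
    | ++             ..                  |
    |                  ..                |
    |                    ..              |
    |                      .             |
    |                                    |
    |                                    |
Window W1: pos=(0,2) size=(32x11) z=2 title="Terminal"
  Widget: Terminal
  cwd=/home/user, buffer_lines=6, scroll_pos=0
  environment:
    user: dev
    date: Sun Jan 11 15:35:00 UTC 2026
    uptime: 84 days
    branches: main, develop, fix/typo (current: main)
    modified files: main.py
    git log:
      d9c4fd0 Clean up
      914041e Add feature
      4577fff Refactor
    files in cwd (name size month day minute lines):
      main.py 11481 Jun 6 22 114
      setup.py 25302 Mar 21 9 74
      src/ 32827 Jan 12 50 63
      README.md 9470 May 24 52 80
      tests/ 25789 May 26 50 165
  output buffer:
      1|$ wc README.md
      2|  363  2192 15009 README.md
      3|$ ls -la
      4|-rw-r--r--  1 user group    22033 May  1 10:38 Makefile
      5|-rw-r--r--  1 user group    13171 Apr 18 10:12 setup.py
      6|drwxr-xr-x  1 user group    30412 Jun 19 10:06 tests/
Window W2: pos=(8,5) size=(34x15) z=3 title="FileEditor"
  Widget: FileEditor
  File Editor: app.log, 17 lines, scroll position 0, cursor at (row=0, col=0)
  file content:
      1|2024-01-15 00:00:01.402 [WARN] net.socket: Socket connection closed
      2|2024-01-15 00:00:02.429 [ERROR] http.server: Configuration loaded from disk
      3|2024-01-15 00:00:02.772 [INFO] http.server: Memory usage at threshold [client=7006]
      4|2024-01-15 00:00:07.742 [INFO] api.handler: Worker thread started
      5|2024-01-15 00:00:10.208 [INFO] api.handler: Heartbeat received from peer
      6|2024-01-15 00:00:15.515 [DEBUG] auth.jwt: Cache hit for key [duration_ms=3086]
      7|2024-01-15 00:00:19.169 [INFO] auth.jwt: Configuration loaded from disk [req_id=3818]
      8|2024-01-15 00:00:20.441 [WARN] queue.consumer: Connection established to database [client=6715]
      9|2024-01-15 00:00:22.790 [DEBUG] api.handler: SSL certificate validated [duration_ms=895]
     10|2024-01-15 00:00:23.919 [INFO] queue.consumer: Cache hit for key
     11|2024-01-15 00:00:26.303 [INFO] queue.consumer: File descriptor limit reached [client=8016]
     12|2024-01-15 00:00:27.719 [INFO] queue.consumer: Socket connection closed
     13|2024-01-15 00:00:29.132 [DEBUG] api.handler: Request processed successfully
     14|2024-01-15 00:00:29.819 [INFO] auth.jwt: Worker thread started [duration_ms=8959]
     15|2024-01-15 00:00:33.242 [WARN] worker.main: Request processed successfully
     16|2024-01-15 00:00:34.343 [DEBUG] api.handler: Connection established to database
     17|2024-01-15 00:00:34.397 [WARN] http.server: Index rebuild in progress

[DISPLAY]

                                               
┏━━━━━━━━━━━━━━━━━━━━━━━━━━━━━━┓               
┃ Terminal                     ┃               
┠──────────────────────────────┨               
┃$ wc RE┏━━━━━━━━━━━━━━━━━━━━━━━━━━━━━━━━┓     
┃  363  ┃ FileEditor                     ┃     
┃$ ls -l┠────────────────────────────────┨     
┃-rw-r--┃█024-01-15 00:00:01.402 [WARN] ▲┃     
┃-rw-r--┃2024-01-15 00:00:02.429 [ERROR]█┃     
┃drwxr-x┃2024-01-15 00:00:02.772 [INFO] ░┃     
┃$ █    ┃2024-01-15 00:00:07.742 [INFO] ░┃     
┗━━━━━━━┃2024-01-15 00:00:10.208 [INFO] ░┃     
  ┗━━━━━┃2024-01-15 00:00:15.515 [DEBUG]░┃     
        ┃2024-01-15 00:00:19.169 [INFO] ░┃     
        ┃2024-01-15 00:00:20.441 [WARN] ░┃     
        ┃2024-01-15 00:00:22.790 [DEBUG]░┃     
        ┃2024-01-15 00:00:23.919 [INFO] ░┃     
        ┃2024-01-15 00:00:26.303 [INFO] ▼┃     
        ┗━━━━━━━━━━━━━━━━━━━━━━━━━━━━━━━━┛     
                                               


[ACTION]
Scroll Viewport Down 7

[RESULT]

┃-rw-r--┃█024-01-15 00:00:01.402 [WARN] ▲┃     
┃-rw-r--┃2024-01-15 00:00:02.429 [ERROR]█┃     
┃drwxr-x┃2024-01-15 00:00:02.772 [INFO] ░┃     
┃$ █    ┃2024-01-15 00:00:07.742 [INFO] ░┃     
┗━━━━━━━┃2024-01-15 00:00:10.208 [INFO] ░┃     
  ┗━━━━━┃2024-01-15 00:00:15.515 [DEBUG]░┃     
        ┃2024-01-15 00:00:19.169 [INFO] ░┃     
        ┃2024-01-15 00:00:20.441 [WARN] ░┃     
        ┃2024-01-15 00:00:22.790 [DEBUG]░┃     
        ┃2024-01-15 00:00:23.919 [INFO] ░┃     
        ┃2024-01-15 00:00:26.303 [INFO] ▼┃     
        ┗━━━━━━━━━━━━━━━━━━━━━━━━━━━━━━━━┛     
                                               
                                               
                                               
                                               
                                               
                                               
                                               
                                               


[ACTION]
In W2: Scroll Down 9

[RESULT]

┃-rw-r--┃2024-01-15 00:00:19.169 [INFO] ▲┃     
┃-rw-r--┃2024-01-15 00:00:20.441 [WARN] ░┃     
┃drwxr-x┃2024-01-15 00:00:22.790 [DEBUG]░┃     
┃$ █    ┃2024-01-15 00:00:23.919 [INFO] ░┃     
┗━━━━━━━┃2024-01-15 00:00:26.303 [INFO] ░┃     
  ┗━━━━━┃2024-01-15 00:00:27.719 [INFO] ░┃     
        ┃2024-01-15 00:00:29.132 [DEBUG]░┃     
        ┃2024-01-15 00:00:29.819 [INFO] ░┃     
        ┃2024-01-15 00:00:33.242 [WARN] ░┃     
        ┃2024-01-15 00:00:34.343 [DEBUG]█┃     
        ┃2024-01-15 00:00:34.397 [WARN] ▼┃     
        ┗━━━━━━━━━━━━━━━━━━━━━━━━━━━━━━━━┛     
                                               
                                               
                                               
                                               
                                               
                                               
                                               
                                               


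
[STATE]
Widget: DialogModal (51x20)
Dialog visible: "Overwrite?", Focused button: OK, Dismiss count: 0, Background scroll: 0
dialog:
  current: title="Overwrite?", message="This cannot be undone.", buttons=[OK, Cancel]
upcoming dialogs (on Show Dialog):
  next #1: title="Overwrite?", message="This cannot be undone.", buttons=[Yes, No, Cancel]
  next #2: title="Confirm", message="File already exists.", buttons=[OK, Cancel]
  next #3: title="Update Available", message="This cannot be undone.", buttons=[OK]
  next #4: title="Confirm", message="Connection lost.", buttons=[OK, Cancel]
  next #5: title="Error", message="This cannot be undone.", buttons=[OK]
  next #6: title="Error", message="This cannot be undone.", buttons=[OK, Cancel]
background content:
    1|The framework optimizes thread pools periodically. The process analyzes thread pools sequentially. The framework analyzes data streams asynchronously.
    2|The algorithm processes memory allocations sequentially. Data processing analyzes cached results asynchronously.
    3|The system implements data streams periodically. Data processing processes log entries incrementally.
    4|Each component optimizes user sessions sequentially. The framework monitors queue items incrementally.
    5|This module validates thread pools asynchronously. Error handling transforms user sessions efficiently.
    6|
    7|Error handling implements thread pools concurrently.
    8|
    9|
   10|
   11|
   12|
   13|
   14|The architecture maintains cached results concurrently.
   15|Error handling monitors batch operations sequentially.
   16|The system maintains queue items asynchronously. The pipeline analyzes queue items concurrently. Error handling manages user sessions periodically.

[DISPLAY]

The framework optimizes thread pools periodically. 
The algorithm processes memory allocations sequenti
The system implements data streams periodically. Da
Each component optimizes user sessions sequentially
This module validates thread pools asynchronously. 
                                                   
Error handling implements thread pools concurrently
            ┌────────────────────────┐             
            │       Overwrite?       │             
            │ This cannot be undone. │             
            │     [OK]  Cancel       │             
            └────────────────────────┘             
                                                   
The architecture maintains cached results concurren
Error handling monitors batch operations sequential
The system maintains queue items asynchronously. Th
                                                   
                                                   
                                                   
                                                   


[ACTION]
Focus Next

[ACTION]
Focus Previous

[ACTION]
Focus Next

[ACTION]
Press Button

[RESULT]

The framework optimizes thread pools periodically. 
The algorithm processes memory allocations sequenti
The system implements data streams periodically. Da
Each component optimizes user sessions sequentially
This module validates thread pools asynchronously. 
                                                   
Error handling implements thread pools concurrently
                                                   
                                                   
                                                   
                                                   
                                                   
                                                   
The architecture maintains cached results concurren
Error handling monitors batch operations sequential
The system maintains queue items asynchronously. Th
                                                   
                                                   
                                                   
                                                   


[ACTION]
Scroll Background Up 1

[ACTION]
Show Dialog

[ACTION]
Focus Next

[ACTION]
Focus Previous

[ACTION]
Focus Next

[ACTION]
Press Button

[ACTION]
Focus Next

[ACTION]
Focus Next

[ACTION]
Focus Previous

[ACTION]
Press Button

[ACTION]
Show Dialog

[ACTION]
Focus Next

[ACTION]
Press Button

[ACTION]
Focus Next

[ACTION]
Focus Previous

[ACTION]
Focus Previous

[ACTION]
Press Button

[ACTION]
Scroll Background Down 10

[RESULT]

                                                   
                                                   
                                                   
The architecture maintains cached results concurren
Error handling monitors batch operations sequential
The system maintains queue items asynchronously. Th
                                                   
                                                   
                                                   
                                                   
                                                   
                                                   
                                                   
                                                   
                                                   
                                                   
                                                   
                                                   
                                                   
                                                   


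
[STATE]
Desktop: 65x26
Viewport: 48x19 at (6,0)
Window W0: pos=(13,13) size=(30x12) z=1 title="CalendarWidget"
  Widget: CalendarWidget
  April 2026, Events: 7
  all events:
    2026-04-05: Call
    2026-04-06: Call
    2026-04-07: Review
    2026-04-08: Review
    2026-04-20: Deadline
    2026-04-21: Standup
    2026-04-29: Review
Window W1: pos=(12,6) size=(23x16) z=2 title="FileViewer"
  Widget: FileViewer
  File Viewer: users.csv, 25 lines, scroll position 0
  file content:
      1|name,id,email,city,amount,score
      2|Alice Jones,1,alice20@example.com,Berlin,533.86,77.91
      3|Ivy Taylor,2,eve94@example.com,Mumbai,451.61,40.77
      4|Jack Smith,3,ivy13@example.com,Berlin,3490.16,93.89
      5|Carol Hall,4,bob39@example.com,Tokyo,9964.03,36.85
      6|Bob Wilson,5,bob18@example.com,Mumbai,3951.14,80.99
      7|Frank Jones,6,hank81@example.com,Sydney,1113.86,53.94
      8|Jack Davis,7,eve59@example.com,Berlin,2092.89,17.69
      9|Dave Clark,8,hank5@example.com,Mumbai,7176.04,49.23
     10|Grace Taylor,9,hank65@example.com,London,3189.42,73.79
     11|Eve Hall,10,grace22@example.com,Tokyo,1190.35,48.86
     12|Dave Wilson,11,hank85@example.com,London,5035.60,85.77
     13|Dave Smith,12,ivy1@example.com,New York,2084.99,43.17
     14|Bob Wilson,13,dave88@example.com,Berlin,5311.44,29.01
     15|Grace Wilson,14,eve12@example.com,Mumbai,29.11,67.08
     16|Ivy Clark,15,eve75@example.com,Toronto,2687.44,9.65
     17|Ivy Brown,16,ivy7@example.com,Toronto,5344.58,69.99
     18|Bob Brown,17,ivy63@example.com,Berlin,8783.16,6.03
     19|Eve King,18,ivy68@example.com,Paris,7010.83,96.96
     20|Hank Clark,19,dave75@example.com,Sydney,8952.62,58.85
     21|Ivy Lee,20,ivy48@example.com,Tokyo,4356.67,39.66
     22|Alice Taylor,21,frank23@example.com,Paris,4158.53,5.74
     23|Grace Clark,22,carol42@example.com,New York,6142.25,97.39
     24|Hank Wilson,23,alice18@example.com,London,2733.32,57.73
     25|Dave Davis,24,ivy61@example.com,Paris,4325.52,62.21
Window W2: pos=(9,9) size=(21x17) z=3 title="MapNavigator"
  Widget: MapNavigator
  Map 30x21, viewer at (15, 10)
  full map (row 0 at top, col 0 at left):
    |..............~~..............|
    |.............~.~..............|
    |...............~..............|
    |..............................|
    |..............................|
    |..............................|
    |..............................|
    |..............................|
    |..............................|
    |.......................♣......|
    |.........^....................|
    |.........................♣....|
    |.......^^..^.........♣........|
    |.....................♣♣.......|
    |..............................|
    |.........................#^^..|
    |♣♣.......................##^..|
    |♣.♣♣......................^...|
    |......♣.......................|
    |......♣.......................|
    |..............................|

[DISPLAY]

                                                
                                                
                                                
                                                
                                                
                                                
      ┏━━━━━━━━━━━━━━━━━━━━━┓                   
      ┃ FileViewer          ┃                   
      ┠─────────────────────┨                   
   ┏━━━━━━━━━━━━━━━━━━━┓y,a▲┃                   
   ┃ MapNavigator      ┃ce2█┃                   
   ┠───────────────────┨4@e░┃                   
   ┃...................┃3@e░┃                   
   ┃...................┃9@e░┃━━━━━━━┓           
   ┃...................┃8@e░┃       ┃           
   ┃...................┃k81░┃───────┨           
   ┃...................┃9@e░┃       ┃           
   ┃.................♣.┃5@e░┃       ┃           
   ┃...^.....@.........┃nk6░┃       ┃           


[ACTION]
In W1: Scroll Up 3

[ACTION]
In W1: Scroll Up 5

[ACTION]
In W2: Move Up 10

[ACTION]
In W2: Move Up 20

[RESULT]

                                                
                                                
                                                
                                                
                                                
                                                
      ┏━━━━━━━━━━━━━━━━━━━━━┓                   
      ┃ FileViewer          ┃                   
      ┠─────────────────────┨                   
   ┏━━━━━━━━━━━━━━━━━━━┓y,a▲┃                   
   ┃ MapNavigator      ┃ce2█┃                   
   ┠───────────────────┨4@e░┃                   
   ┃                   ┃3@e░┃                   
   ┃                   ┃9@e░┃━━━━━━━┓           
   ┃                   ┃8@e░┃       ┃           
   ┃                   ┃k81░┃───────┨           
   ┃                   ┃9@e░┃       ┃           
   ┃                   ┃5@e░┃       ┃           
   ┃........~@.........┃nk6░┃       ┃           


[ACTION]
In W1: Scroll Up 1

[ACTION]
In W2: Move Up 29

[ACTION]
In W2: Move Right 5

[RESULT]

                                                
                                                
                                                
                                                
                                                
                                                
      ┏━━━━━━━━━━━━━━━━━━━━━┓                   
      ┃ FileViewer          ┃                   
      ┠─────────────────────┨                   
   ┏━━━━━━━━━━━━━━━━━━━┓y,a▲┃                   
   ┃ MapNavigator      ┃ce2█┃                   
   ┠───────────────────┨4@e░┃                   
   ┃                   ┃3@e░┃                   
   ┃                   ┃9@e░┃━━━━━━━┓           
   ┃                   ┃8@e░┃       ┃           
   ┃                   ┃k81░┃───────┨           
   ┃                   ┃9@e░┃       ┃           
   ┃                   ┃5@e░┃       ┃           
   ┃...~~....@.........┃nk6░┃       ┃           


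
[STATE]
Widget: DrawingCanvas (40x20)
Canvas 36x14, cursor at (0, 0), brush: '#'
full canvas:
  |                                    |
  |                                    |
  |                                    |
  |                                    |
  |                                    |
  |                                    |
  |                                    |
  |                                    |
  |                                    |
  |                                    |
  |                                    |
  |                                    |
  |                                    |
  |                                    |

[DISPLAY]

+                                       
                                        
                                        
                                        
                                        
                                        
                                        
                                        
                                        
                                        
                                        
                                        
                                        
                                        
                                        
                                        
                                        
                                        
                                        
                                        


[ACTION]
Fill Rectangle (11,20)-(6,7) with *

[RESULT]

+                                       
                                        
                                        
                                        
                                        
                                        
       **************                   
       **************                   
       **************                   
       **************                   
       **************                   
       **************                   
                                        
                                        
                                        
                                        
                                        
                                        
                                        
                                        


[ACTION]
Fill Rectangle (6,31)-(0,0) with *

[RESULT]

********************************        
********************************        
********************************        
********************************        
********************************        
********************************        
********************************        
       **************                   
       **************                   
       **************                   
       **************                   
       **************                   
                                        
                                        
                                        
                                        
                                        
                                        
                                        
                                        


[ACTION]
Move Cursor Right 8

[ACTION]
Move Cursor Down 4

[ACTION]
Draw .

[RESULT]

********************************        
********************************        
********************************        
********************************        
********.***********************        
********************************        
********************************        
       **************                   
       **************                   
       **************                   
       **************                   
       **************                   
                                        
                                        
                                        
                                        
                                        
                                        
                                        
                                        


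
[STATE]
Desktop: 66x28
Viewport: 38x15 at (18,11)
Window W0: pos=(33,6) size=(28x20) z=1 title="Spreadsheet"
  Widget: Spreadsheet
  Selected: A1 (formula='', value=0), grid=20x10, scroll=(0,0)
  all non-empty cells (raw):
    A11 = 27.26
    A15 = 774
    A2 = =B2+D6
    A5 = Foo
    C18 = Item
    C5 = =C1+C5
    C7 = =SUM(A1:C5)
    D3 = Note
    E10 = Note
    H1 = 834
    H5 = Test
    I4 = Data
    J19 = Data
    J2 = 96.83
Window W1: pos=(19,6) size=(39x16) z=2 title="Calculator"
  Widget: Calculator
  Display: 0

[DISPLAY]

 ┃│ 7 │ 8 │ 9 │ ÷ │                   
 ┃├───┼───┼───┼───┤                   
 ┃│ 4 │ 5 │ 6 │ × │                   
 ┃├───┼───┼───┼───┤                   
 ┃│ 1 │ 2 │ 3 │ - │                   
 ┃├───┼───┼───┼───┤                   
 ┃│ 0 │ . │ = │ + │                   
 ┃├───┼───┼───┼───┤                   
 ┃│ C │ MC│ MR│ M+│                   
 ┃└───┴───┴───┴───┘                   
 ┗━━━━━━━━━━━━━━━━━━━━━━━━━━━━━━━━━━━━
               ┃ 11    27.26       0  
               ┃ 12        0       0  
               ┃ 13        0       0  
               ┗━━━━━━━━━━━━━━━━━━━━━━


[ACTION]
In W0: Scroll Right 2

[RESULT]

 ┃│ 7 │ 8 │ 9 │ ÷ │                   
 ┃├───┼───┼───┼───┤                   
 ┃│ 4 │ 5 │ 6 │ × │                   
 ┃├───┼───┼───┼───┤                   
 ┃│ 1 │ 2 │ 3 │ - │                   
 ┃├───┼───┼───┼───┤                   
 ┃│ 0 │ . │ = │ + │                   
 ┃├───┼───┼───┼───┤                   
 ┃│ C │ MC│ MR│ M+│                   
 ┃└───┴───┴───┴───┘                   
 ┗━━━━━━━━━━━━━━━━━━━━━━━━━━━━━━━━━━━━
               ┃ 11        0       0  
               ┃ 12        0       0  
               ┃ 13        0       0  
               ┗━━━━━━━━━━━━━━━━━━━━━━


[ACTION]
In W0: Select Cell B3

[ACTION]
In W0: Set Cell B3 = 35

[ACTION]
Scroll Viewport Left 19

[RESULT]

                   ┃│ 7 │ 8 │ 9 │ ÷ │ 
                   ┃├───┼───┼───┼───┤ 
                   ┃│ 4 │ 5 │ 6 │ × │ 
                   ┃├───┼───┼───┼───┤ 
                   ┃│ 1 │ 2 │ 3 │ - │ 
                   ┃├───┼───┼───┼───┤ 
                   ┃│ 0 │ . │ = │ + │ 
                   ┃├───┼───┼───┼───┤ 
                   ┃│ C │ MC│ MR│ M+│ 
                   ┃└───┴───┴───┴───┘ 
                   ┗━━━━━━━━━━━━━━━━━━
                                 ┃ 11 
                                 ┃ 12 
                                 ┃ 13 
                                 ┗━━━━


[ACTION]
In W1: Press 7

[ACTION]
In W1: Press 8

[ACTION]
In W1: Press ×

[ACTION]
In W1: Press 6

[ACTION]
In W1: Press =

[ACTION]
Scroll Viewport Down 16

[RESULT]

                   ┃│ 4 │ 5 │ 6 │ × │ 
                   ┃├───┼───┼───┼───┤ 
                   ┃│ 1 │ 2 │ 3 │ - │ 
                   ┃├───┼───┼───┼───┤ 
                   ┃│ 0 │ . │ = │ + │ 
                   ┃├───┼───┼───┼───┤ 
                   ┃│ C │ MC│ MR│ M+│ 
                   ┃└───┴───┴───┴───┘ 
                   ┗━━━━━━━━━━━━━━━━━━
                                 ┃ 11 
                                 ┃ 12 
                                 ┃ 13 
                                 ┗━━━━
                                      
                                      


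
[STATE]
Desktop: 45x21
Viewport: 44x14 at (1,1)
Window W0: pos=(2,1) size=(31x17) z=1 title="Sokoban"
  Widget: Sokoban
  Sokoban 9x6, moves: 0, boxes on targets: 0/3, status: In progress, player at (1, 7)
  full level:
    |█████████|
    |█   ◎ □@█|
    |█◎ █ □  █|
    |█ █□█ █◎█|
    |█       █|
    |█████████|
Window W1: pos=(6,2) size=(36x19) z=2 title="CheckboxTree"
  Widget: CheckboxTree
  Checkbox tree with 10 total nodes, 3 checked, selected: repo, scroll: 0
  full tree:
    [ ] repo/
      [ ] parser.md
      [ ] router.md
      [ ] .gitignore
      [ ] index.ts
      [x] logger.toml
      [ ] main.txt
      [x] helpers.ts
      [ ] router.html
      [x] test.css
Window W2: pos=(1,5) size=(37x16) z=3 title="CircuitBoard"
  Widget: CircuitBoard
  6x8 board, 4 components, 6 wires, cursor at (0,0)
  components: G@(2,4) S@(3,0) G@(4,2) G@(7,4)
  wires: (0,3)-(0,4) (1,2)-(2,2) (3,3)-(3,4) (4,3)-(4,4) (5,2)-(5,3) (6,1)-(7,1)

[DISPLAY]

 ┏━━━━━━━━━━━━━━━━━━━━━━━━━━━━━┓            
 ┃ So┏━━━━━━━━━━━━━━━━━━━━━━━━━━━━━━━━━━┓   
 ┠───┃ CheckboxTree                     ┃   
 ┃███┠──────────────────────────────────┨   
┏━━━━━━━━━━━━━━━━━━━━━━━━━━━━━━━━━━━┓   ┃   
┃ CircuitBoard                      ┃   ┃   
┠───────────────────────────────────┨   ┃   
┃   0 1 2 3 4 5                     ┃   ┃   
┃0  [.]          · ─ ·              ┃   ┃   
┃                                   ┃   ┃   
┃1           ·                      ┃   ┃   
┃            │                      ┃   ┃   
┃2           ·       G              ┃   ┃   
┃                                   ┃   ┃   


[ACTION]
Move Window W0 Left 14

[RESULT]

━━━━━━━━━━━━━━━━━━━━━━━━━━━━━┓              
 Soko┏━━━━━━━━━━━━━━━━━━━━━━━━━━━━━━━━━━┓   
─────┃ CheckboxTree                     ┃   
█████┠──────────────────────────────────┨   
┏━━━━━━━━━━━━━━━━━━━━━━━━━━━━━━━━━━━┓   ┃   
┃ CircuitBoard                      ┃   ┃   
┠───────────────────────────────────┨   ┃   
┃   0 1 2 3 4 5                     ┃   ┃   
┃0  [.]          · ─ ·              ┃   ┃   
┃                                   ┃   ┃   
┃1           ·                      ┃   ┃   
┃            │                      ┃   ┃   
┃2           ·       G              ┃   ┃   
┃                                   ┃   ┃   


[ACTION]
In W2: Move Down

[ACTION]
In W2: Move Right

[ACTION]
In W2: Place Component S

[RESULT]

━━━━━━━━━━━━━━━━━━━━━━━━━━━━━┓              
 Soko┏━━━━━━━━━━━━━━━━━━━━━━━━━━━━━━━━━━┓   
─────┃ CheckboxTree                     ┃   
█████┠──────────────────────────────────┨   
┏━━━━━━━━━━━━━━━━━━━━━━━━━━━━━━━━━━━┓   ┃   
┃ CircuitBoard                      ┃   ┃   
┠───────────────────────────────────┨   ┃   
┃   0 1 2 3 4 5                     ┃   ┃   
┃0               · ─ ·              ┃   ┃   
┃                                   ┃   ┃   
┃1      [S]  ·                      ┃   ┃   
┃            │                      ┃   ┃   
┃2           ·       G              ┃   ┃   
┃                                   ┃   ┃   


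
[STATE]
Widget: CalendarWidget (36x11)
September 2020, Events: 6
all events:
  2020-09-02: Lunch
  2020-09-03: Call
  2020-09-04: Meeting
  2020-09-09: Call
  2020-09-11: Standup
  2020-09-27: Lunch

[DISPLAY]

           September 2020           
Mo Tu We Th Fr Sa Su                
    1  2*  3*  4*  5  6             
 7  8  9* 10 11* 12 13              
14 15 16 17 18 19 20                
21 22 23 24 25 26 27*               
28 29 30                            
                                    
                                    
                                    
                                    


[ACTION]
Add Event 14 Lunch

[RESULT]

           September 2020           
Mo Tu We Th Fr Sa Su                
    1  2*  3*  4*  5  6             
 7  8  9* 10 11* 12 13              
14* 15 16 17 18 19 20               
21 22 23 24 25 26 27*               
28 29 30                            
                                    
                                    
                                    
                                    


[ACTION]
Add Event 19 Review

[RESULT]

           September 2020           
Mo Tu We Th Fr Sa Su                
    1  2*  3*  4*  5  6             
 7  8  9* 10 11* 12 13              
14* 15 16 17 18 19* 20              
21 22 23 24 25 26 27*               
28 29 30                            
                                    
                                    
                                    
                                    


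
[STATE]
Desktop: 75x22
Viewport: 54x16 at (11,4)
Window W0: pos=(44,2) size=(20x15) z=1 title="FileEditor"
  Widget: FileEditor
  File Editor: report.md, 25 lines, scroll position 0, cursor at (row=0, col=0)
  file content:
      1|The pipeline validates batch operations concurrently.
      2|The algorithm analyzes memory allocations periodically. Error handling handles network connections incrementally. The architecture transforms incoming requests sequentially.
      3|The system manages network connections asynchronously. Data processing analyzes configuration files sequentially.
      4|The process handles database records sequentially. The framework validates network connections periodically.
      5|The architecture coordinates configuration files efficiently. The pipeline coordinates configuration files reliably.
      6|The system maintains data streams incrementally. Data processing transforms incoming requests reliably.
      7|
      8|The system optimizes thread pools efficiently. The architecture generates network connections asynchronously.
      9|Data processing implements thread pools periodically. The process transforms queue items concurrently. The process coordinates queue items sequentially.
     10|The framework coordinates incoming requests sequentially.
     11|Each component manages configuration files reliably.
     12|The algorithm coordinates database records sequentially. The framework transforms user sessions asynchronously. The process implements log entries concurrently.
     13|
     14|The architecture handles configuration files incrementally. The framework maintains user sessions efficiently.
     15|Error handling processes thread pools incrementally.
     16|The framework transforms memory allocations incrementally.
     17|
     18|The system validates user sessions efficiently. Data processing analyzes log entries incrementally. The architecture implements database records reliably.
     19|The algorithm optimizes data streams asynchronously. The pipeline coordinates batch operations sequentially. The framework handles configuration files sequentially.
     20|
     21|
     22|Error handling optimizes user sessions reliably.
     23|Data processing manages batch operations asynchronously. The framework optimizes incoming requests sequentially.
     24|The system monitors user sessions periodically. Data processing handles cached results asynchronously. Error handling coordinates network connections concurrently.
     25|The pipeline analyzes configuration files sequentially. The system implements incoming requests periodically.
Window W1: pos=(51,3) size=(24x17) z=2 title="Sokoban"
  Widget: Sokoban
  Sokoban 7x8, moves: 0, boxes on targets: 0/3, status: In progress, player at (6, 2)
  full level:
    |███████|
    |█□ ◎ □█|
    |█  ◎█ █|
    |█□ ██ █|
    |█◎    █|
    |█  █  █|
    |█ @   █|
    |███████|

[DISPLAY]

                                 ┠──────┃ Sokoban     
                                 ┃█he pi┠─────────────
                                 ┃The al┃███████      
                                 ┃The sy┃█□ ◎ □█      
                                 ┃The pr┃█  ◎█ █      
                                 ┃The ar┃█□ ██ █      
                                 ┃The sy┃█◎    █      
                                 ┃      ┃█  █  █      
                                 ┃The sy┃█ @   █      
                                 ┃Data p┃███████      
                                 ┃The fr┃Moves: 0  0/3
                                 ┃Each c┃             
                                 ┗━━━━━━┃             
                                        ┃             
                                        ┃             
                                        ┗━━━━━━━━━━━━━


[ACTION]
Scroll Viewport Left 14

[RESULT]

                                            ┠──────┃ S
                                            ┃█he pi┠──
                                            ┃The al┃██
                                            ┃The sy┃█□
                                            ┃The pr┃█ 
                                            ┃The ar┃█□
                                            ┃The sy┃█◎
                                            ┃      ┃█ 
                                            ┃The sy┃█ 
                                            ┃Data p┃██
                                            ┃The fr┃Mo
                                            ┃Each c┃  
                                            ┗━━━━━━┃  
                                                   ┃  
                                                   ┃  
                                                   ┗━━


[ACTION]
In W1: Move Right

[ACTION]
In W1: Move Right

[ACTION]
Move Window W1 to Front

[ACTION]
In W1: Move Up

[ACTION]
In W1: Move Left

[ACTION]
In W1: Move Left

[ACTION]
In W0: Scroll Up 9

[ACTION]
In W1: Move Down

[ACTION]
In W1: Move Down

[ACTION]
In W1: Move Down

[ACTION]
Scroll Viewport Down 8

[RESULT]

                                            ┃The al┃██
                                            ┃The sy┃█□
                                            ┃The pr┃█ 
                                            ┃The ar┃█□
                                            ┃The sy┃█◎
                                            ┃      ┃█ 
                                            ┃The sy┃█ 
                                            ┃Data p┃██
                                            ┃The fr┃Mo
                                            ┃Each c┃  
                                            ┗━━━━━━┃  
                                                   ┃  
                                                   ┃  
                                                   ┗━━
                                                      
                                                      
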